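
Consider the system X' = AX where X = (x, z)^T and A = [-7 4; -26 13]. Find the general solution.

x(t) = -c_1e^(3t)sin(2t) - c_1e^(3t)cos(2t) - c_2e^(3t)sin(2t) + c_2e^(3t)cos(2t), z(t) = -2c_1e^(3t)sin(2t) - 3c_1e^(3t)cos(2t) - 3c_2e^(3t)sin(2t) + 2c_2e^(3t)cos(2t)

Coefficient matrix A = [[-7, 4], [-26, 13]].
Characteristic polynomial det(A - λI) = λ^2 - 6λ + 13 = 0.
Eigenvalues λ = 3 ± 2i (complex conjugate pair).
For λ=3+2i: an eigenvector is (-1,-3) - i(-1,-2) = (-1 + i, -3 + 2i).
A real fundamental pair from Re and Im of e^((3+2i)t)v: X_1 = e^(3t)(cos(2t)·(-1,-3) + sin(2t)·(-1,-2)), X_2 = e^(3t)(sin(2t)·(-1,-3) - cos(2t)·(-1,-2)).
General solution: c_1X_1 + c_2X_2.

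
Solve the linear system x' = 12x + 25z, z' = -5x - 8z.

x(t) = -2C_1e^(2t)sin(5t) - C_1e^(2t)cos(5t) - C_2e^(2t)sin(5t) + 2C_2e^(2t)cos(5t), z(t) = C_1e^(2t)sin(5t) - C_2e^(2t)cos(5t)

Coefficient matrix A = [[12, 25], [-5, -8]].
Characteristic polynomial det(A - λI) = λ^2 - 4λ + 29 = 0.
Eigenvalues λ = 2 ± 5i (complex conjugate pair).
For λ=2+5i: an eigenvector is (-1,0) - i(-2,1) = (-1 + 2i, 0 - i).
A real fundamental pair from Re and Im of e^((2+5i)t)v: X_1 = e^(2t)(cos(5t)·(-1,0) + sin(5t)·(-2,1)), X_2 = e^(2t)(sin(5t)·(-1,0) - cos(5t)·(-2,1)).
General solution: C_1X_1 + C_2X_2.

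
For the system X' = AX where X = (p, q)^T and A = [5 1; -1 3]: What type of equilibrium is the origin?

A = [[5,1],[-1,3]]; det(A-λI) = λ^2 - 8λ + 16.
repeated λ = 4 with a single eigenvector.

unstable improper node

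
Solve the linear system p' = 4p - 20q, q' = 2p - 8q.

Coefficient matrix A = [[4, -20], [2, -8]].
Characteristic polynomial det(A - λI) = λ^2 + 4λ + 8 = 0.
Eigenvalues λ = -2 ± 2i (complex conjugate pair).
For λ=-2+2i: an eigenvector is (1,0) - i(3,1) = (1 - 3i, 0 - i).
A real fundamental pair from Re and Im of e^((-2+2i)t)v: X_1 = e^(-2t)(cos(2t)·(1,0) + sin(2t)·(3,1)), X_2 = e^(-2t)(sin(2t)·(1,0) - cos(2t)·(3,1)).
General solution: c_1X_1 + c_2X_2.

p(t) = 3c_1e^(-2t)sin(2t) + c_1e^(-2t)cos(2t) + c_2e^(-2t)sin(2t) - 3c_2e^(-2t)cos(2t), q(t) = c_1e^(-2t)sin(2t) - c_2e^(-2t)cos(2t)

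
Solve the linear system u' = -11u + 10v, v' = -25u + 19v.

Coefficient matrix A = [[-11, 10], [-25, 19]].
Characteristic polynomial det(A - λI) = λ^2 - 8λ + 41 = 0.
Eigenvalues λ = 4 ± 5i (complex conjugate pair).
For λ=4+5i: an eigenvector is (1,2) - i(1,1) = (1 - i, 2 - i).
A real fundamental pair from Re and Im of e^((4+5i)t)v: X_1 = e^(4t)(cos(5t)·(1,2) + sin(5t)·(1,1)), X_2 = e^(4t)(sin(5t)·(1,2) - cos(5t)·(1,1)).
General solution: c_1X_1 + c_2X_2.

u(t) = c_1e^(4t)sin(5t) + c_1e^(4t)cos(5t) + c_2e^(4t)sin(5t) - c_2e^(4t)cos(5t), v(t) = c_1e^(4t)sin(5t) + 2c_1e^(4t)cos(5t) + 2c_2e^(4t)sin(5t) - c_2e^(4t)cos(5t)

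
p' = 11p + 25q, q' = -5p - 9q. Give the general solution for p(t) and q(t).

p(t) = K_1e^(t)sin(5t) - 2K_1e^(t)cos(5t) - 2K_2e^(t)sin(5t) - K_2e^(t)cos(5t), q(t) = K_1e^(t)cos(5t) + K_2e^(t)sin(5t)

Coefficient matrix A = [[11, 25], [-5, -9]].
Characteristic polynomial det(A - λI) = λ^2 - 2λ + 26 = 0.
Eigenvalues λ = 1 ± 5i (complex conjugate pair).
For λ=1+5i: an eigenvector is (-2,1) - i(1,0) = (-2 - i, 1).
A real fundamental pair from Re and Im of e^((1+5i)t)v: X_1 = e^(t)(cos(5t)·(-2,1) + sin(5t)·(1,0)), X_2 = e^(t)(sin(5t)·(-2,1) - cos(5t)·(1,0)).
General solution: K_1X_1 + K_2X_2.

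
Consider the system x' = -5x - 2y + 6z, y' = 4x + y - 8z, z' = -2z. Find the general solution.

Coefficient matrix A = [[-5, -2, 6], [4, 1, -8], [0, 0, -2]].
det(A - λI) = 0 gives eigenvalues λ = -1, -3, -2.
For λ=-1: eigenvector (-1,2,0).
For λ=-3: eigenvector (-1,1,0).
For λ=-2: eigenvector (2,0,1).
General solution: c_1e^(-t)(-1,2,0) + c_2e^(-3t)(-1,1,0) + c_3e^(-2t)(2,0,1).

x(t) = -c_1e^(-t) - c_2e^(-3t) + 2c_3e^(-2t), y(t) = 2c_1e^(-t) + c_2e^(-3t), z(t) = c_3e^(-2t)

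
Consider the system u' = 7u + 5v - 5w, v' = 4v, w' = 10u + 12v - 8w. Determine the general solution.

u(t) = c_1e^(2t) + c_3e^(-3t), v(t) = c_2e^(4t), w(t) = c_1e^(2t) + c_2e^(4t) + 2c_3e^(-3t)

Coefficient matrix A = [[7, 5, -5], [0, 4, 0], [10, 12, -8]].
det(A - λI) = 0 gives eigenvalues λ = 2, 4, -3.
For λ=2: eigenvector (1,0,1).
For λ=4: eigenvector (0,1,1).
For λ=-3: eigenvector (1,0,2).
General solution: c_1e^(2t)(1,0,1) + c_2e^(4t)(0,1,1) + c_3e^(-3t)(1,0,2).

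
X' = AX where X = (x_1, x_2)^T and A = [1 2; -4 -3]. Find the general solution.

Coefficient matrix A = [[1, 2], [-4, -3]].
Characteristic polynomial det(A - λI) = λ^2 + 2λ + 5 = 0.
Eigenvalues λ = -1 ± 2i (complex conjugate pair).
For λ=-1+2i: an eigenvector is (0,1) - i(1,-1) = (0 - i, 1 + i).
A real fundamental pair from Re and Im of e^((-1+2i)t)v: X_1 = e^(-t)(cos(2t)·(0,1) + sin(2t)·(1,-1)), X_2 = e^(-t)(sin(2t)·(0,1) - cos(2t)·(1,-1)).
General solution: K_1X_1 + K_2X_2.

x_1(t) = K_1e^(-t)sin(2t) - K_2e^(-t)cos(2t), x_2(t) = -K_1e^(-t)sin(2t) + K_1e^(-t)cos(2t) + K_2e^(-t)sin(2t) + K_2e^(-t)cos(2t)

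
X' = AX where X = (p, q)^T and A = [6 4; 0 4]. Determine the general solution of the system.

Coefficient matrix A = [[6, 4], [0, 4]].
Characteristic polynomial det(A - λI) = λ^2 - 10λ + 24 = 0.
Eigenvalues λ = 6, 4.
For λ=6: (A-λI) row 1 is [0, 4], so an eigenvector is (-1, 0).
For λ=4: (A-λI) row 1 is [2, 4], so an eigenvector is (-2, 1).
General solution: C_1e^(6t)(-1,0) + C_2e^(4t)(-2,1).

p(t) = -C_1e^(6t) - 2C_2e^(4t), q(t) = C_2e^(4t)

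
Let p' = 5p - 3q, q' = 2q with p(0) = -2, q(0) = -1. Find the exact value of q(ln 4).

-16

A = [[5,-3],[0,2]]; eigenvalues λ = 2, 5.
Eigenvectors: (-1,-1) for λ=2, (1,0) for λ=5.
From the initial condition, c_1 = 1, c_2 = -1.
q(ln 4) = (1)(4^2)(-1) + (-1)(4^5)(0) = -16.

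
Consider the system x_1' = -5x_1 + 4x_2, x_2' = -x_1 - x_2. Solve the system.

Coefficient matrix A = [[-5, 4], [-1, -1]].
Characteristic polynomial det(A - λI) = λ^2 + 6λ + 9 = 0.
Single eigenvalue λ = -3 with algebraic multiplicity 2.
Eigenvector v = (2,1); generalized eigenvector w with (A-λI)w=v is (-1,0).
General solution: e^(-3t)[c_1·v + c_2·(t·v + w)].

x_1(t) = 2c_1e^(-3t) + 2c_2te^(-3t) - c_2e^(-3t), x_2(t) = c_1e^(-3t) + c_2te^(-3t)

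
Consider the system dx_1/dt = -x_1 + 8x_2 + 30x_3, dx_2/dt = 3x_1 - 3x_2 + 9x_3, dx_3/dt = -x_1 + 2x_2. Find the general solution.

x_1(t) = -3c_1e^(-3t) + 2c_2e^(3t) - 2c_3e^(-4t), x_2(t) = -3c_1e^(-3t) + c_2e^(3t) - 3c_3e^(-4t), x_3(t) = c_1e^(-3t) + c_3e^(-4t)

Coefficient matrix A = [[-1, 8, 30], [3, -3, 9], [-1, 2, 0]].
det(A - λI) = 0 gives eigenvalues λ = -3, 3, -4.
For λ=-3: eigenvector (-3,-3,1).
For λ=3: eigenvector (2,1,0).
For λ=-4: eigenvector (-2,-3,1).
General solution: c_1e^(-3t)(-3,-3,1) + c_2e^(3t)(2,1,0) + c_3e^(-4t)(-2,-3,1).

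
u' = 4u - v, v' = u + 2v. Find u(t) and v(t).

Coefficient matrix A = [[4, -1], [1, 2]].
Characteristic polynomial det(A - λI) = λ^2 - 6λ + 9 = 0.
Single eigenvalue λ = 3 with algebraic multiplicity 2.
Eigenvector v = (-1,-1); generalized eigenvector w with (A-λI)w=v is (-3,-2).
General solution: e^(3t)[K_1·v + K_2·(t·v + w)].

u(t) = -K_1e^(3t) - K_2te^(3t) - 3K_2e^(3t), v(t) = -K_1e^(3t) - K_2te^(3t) - 2K_2e^(3t)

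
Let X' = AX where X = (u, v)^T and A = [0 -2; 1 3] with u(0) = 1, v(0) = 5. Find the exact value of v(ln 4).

152

A = [[0,-2],[1,3]]; eigenvalues λ = 1, 2.
Eigenvectors: (2,-1) for λ=1, (1,-1) for λ=2.
From the initial condition, c_1 = 6, c_2 = -11.
v(ln 4) = (6)(4^1)(-1) + (-11)(4^2)(-1) = 152.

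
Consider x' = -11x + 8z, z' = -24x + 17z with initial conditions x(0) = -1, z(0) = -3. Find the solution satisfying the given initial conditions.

x(t) = -3e^(5t) + 2e^(t), z(t) = -6e^(5t) + 3e^(t)

Coefficient matrix A = [[-11, 8], [-24, 17]].
Characteristic polynomial det(A - λI) = λ^2 - 6λ + 5 = 0.
Eigenvalues λ = 1, 5.
For λ=1: (A-λI) row 1 is [-12, 8], so an eigenvector is (2, 3).
For λ=5: (A-λI) row 1 is [-16, 8], so an eigenvector is (-1, -2).
General solution: c_1e^(t)(2,3) + c_2e^(5t)(-1,-2).
Applying x(0)=-1, z(0)=-3 gives c_1=1, c_2=3.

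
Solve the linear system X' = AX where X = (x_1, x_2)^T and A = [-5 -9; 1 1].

Coefficient matrix A = [[-5, -9], [1, 1]].
Characteristic polynomial det(A - λI) = λ^2 + 4λ + 4 = 0.
Single eigenvalue λ = -2 with algebraic multiplicity 2.
Eigenvector v = (3,-1); generalized eigenvector w with (A-λI)w=v is (-1,0).
General solution: e^(-2t)[K_1·v + K_2·(t·v + w)].

x_1(t) = 3K_1e^(-2t) + 3K_2te^(-2t) - K_2e^(-2t), x_2(t) = -K_1e^(-2t) - K_2te^(-2t)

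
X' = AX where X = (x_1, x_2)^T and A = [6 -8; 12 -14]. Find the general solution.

Coefficient matrix A = [[6, -8], [12, -14]].
Characteristic polynomial det(A - λI) = λ^2 + 8λ + 12 = 0.
Eigenvalues λ = -2, -6.
For λ=-2: (A-λI) row 1 is [8, -8], so an eigenvector is (-1, -1).
For λ=-6: (A-λI) row 1 is [12, -8], so an eigenvector is (-2, -3).
General solution: K_1e^(-2t)(-1,-1) + K_2e^(-6t)(-2,-3).

x_1(t) = -K_1e^(-2t) - 2K_2e^(-6t), x_2(t) = -K_1e^(-2t) - 3K_2e^(-6t)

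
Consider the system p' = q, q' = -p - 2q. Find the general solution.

Coefficient matrix A = [[0, 1], [-1, -2]].
Characteristic polynomial det(A - λI) = λ^2 + 2λ + 1 = 0.
Single eigenvalue λ = -1 with algebraic multiplicity 2.
Eigenvector v = (1,-1); generalized eigenvector w with (A-λI)w=v is (2,-1).
General solution: e^(-t)[C_1·v + C_2·(t·v + w)].

p(t) = C_1e^(-t) + C_2te^(-t) + 2C_2e^(-t), q(t) = -C_1e^(-t) - C_2te^(-t) - C_2e^(-t)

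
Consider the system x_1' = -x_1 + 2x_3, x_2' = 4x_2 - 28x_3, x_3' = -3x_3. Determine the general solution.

x_1(t) = K_1e^(-t) - K_3e^(-3t), x_2(t) = K_2e^(4t) + 4K_3e^(-3t), x_3(t) = K_3e^(-3t)

Coefficient matrix A = [[-1, 0, 2], [0, 4, -28], [0, 0, -3]].
det(A - λI) = 0 gives eigenvalues λ = -1, 4, -3.
For λ=-1: eigenvector (1,0,0).
For λ=4: eigenvector (0,1,0).
For λ=-3: eigenvector (-1,4,1).
General solution: K_1e^(-t)(1,0,0) + K_2e^(4t)(0,1,0) + K_3e^(-3t)(-1,4,1).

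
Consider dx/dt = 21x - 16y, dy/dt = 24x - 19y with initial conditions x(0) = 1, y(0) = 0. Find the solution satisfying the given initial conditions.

Coefficient matrix A = [[21, -16], [24, -19]].
Characteristic polynomial det(A - λI) = λ^2 - 2λ - 15 = 0.
Eigenvalues λ = -3, 5.
For λ=-3: (A-λI) row 1 is [24, -16], so an eigenvector is (2, 3).
For λ=5: (A-λI) row 1 is [16, -16], so an eigenvector is (-1, -1).
General solution: c_1e^(-3t)(2,3) + c_2e^(5t)(-1,-1).
Applying x(0)=1, y(0)=0 gives c_1=-1, c_2=-3.

x(t) = 3e^(5t) - 2e^(-3t), y(t) = 3e^(5t) - 3e^(-3t)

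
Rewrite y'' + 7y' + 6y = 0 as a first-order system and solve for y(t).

Let x_1 = y, x_2 = y'. Then x_1' = x_2 and x_2' = -6x_1 - 7x_2.
A = [[0,1],[-6,-7]]; det(A-λI) = λ^2 + 7λ + 6.
Eigenvalues λ = -6, -1 with eigenvectors (1,-6), (1,-1).

y(t) = C_1e^(-6t) + C_2e^(-t)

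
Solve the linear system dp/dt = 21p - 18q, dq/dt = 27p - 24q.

Coefficient matrix A = [[21, -18], [27, -24]].
Characteristic polynomial det(A - λI) = λ^2 + 3λ - 18 = 0.
Eigenvalues λ = -6, 3.
For λ=-6: (A-λI) row 1 is [27, -18], so an eigenvector is (-2, -3).
For λ=3: (A-λI) row 1 is [18, -18], so an eigenvector is (1, 1).
General solution: K_1e^(-6t)(-2,-3) + K_2e^(3t)(1,1).

p(t) = -2K_1e^(-6t) + K_2e^(3t), q(t) = -3K_1e^(-6t) + K_2e^(3t)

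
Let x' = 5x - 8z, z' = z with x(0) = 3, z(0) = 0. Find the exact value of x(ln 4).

A = [[5,-8],[0,1]]; eigenvalues λ = 1, 5.
Eigenvectors: (2,1) for λ=1, (1,0) for λ=5.
From the initial condition, c_1 = 0, c_2 = 3.
x(ln 4) = (0)(4^1)(2) + (3)(4^5)(1) = 3072.

3072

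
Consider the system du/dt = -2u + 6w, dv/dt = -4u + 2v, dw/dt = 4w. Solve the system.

u(t) = K_2e^(-2t) + K_3e^(4t), v(t) = K_1e^(2t) + K_2e^(-2t) - 2K_3e^(4t), w(t) = K_3e^(4t)

Coefficient matrix A = [[-2, 0, 6], [-4, 2, 0], [0, 0, 4]].
det(A - λI) = 0 gives eigenvalues λ = 2, -2, 4.
For λ=2: eigenvector (0,1,0).
For λ=-2: eigenvector (1,1,0).
For λ=4: eigenvector (1,-2,1).
General solution: K_1e^(2t)(0,1,0) + K_2e^(-2t)(1,1,0) + K_3e^(4t)(1,-2,1).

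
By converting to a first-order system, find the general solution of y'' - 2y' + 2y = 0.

Let x_1 = y, x_2 = y'. Then x_1' = x_2 and x_2' = -2x_1 + 2x_2.
A = [[0,1],[-2,2]]; det(A-λI) = λ^2 - 2λ + 2.
Eigenvalues λ = 1 ± i.

y(t) = C_1e^(t)cos(t) + C_2e^(t)sin(t)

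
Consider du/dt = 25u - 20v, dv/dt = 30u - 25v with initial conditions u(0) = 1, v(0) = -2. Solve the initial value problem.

u(t) = 7e^(5t) - 6e^(-5t), v(t) = 7e^(5t) - 9e^(-5t)

Coefficient matrix A = [[25, -20], [30, -25]].
Characteristic polynomial det(A - λI) = λ^2 - 25 = 0.
Eigenvalues λ = 5, -5.
For λ=5: (A-λI) row 1 is [20, -20], so an eigenvector is (-1, -1).
For λ=-5: (A-λI) row 1 is [30, -20], so an eigenvector is (2, 3).
General solution: K_1e^(5t)(-1,-1) + K_2e^(-5t)(2,3).
Applying u(0)=1, v(0)=-2 gives K_1=-7, K_2=-3.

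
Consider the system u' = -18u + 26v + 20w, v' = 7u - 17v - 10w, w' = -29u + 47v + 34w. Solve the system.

Coefficient matrix A = [[-18, 26, 20], [7, -17, -10], [-29, 47, 34]].
det(A - λI) = 0 gives eigenvalues λ = -1, -4, 4.
For λ=-1: eigenvector (2,-1,3).
For λ=-4: eigenvector (-1,1,-2).
For λ=4: eigenvector (4,-2,7).
General solution: K_1e^(-t)(2,-1,3) + K_2e^(-4t)(-1,1,-2) + K_3e^(4t)(4,-2,7).

u(t) = 2K_1e^(-t) - K_2e^(-4t) + 4K_3e^(4t), v(t) = -K_1e^(-t) + K_2e^(-4t) - 2K_3e^(4t), w(t) = 3K_1e^(-t) - 2K_2e^(-4t) + 7K_3e^(4t)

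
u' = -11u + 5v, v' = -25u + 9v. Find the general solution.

Coefficient matrix A = [[-11, 5], [-25, 9]].
Characteristic polynomial det(A - λI) = λ^2 + 2λ + 26 = 0.
Eigenvalues λ = -1 ± 5i (complex conjugate pair).
For λ=-1+5i: an eigenvector is (-1,-2) - i(0,1) = (-1, -2 - i).
A real fundamental pair from Re and Im of e^((-1+5i)t)v: X_1 = e^(-t)(cos(5t)·(-1,-2) + sin(5t)·(0,1)), X_2 = e^(-t)(sin(5t)·(-1,-2) - cos(5t)·(0,1)).
General solution: c_1X_1 + c_2X_2.

u(t) = -c_1e^(-t)cos(5t) - c_2e^(-t)sin(5t), v(t) = c_1e^(-t)sin(5t) - 2c_1e^(-t)cos(5t) - 2c_2e^(-t)sin(5t) - c_2e^(-t)cos(5t)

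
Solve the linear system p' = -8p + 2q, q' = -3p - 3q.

Coefficient matrix A = [[-8, 2], [-3, -3]].
Characteristic polynomial det(A - λI) = λ^2 + 11λ + 30 = 0.
Eigenvalues λ = -5, -6.
For λ=-5: (A-λI) row 1 is [-3, 2], so an eigenvector is (2, 3).
For λ=-6: (A-λI) row 1 is [-2, 2], so an eigenvector is (1, 1).
General solution: C_1e^(-5t)(2,3) + C_2e^(-6t)(1,1).

p(t) = 2C_1e^(-5t) + C_2e^(-6t), q(t) = 3C_1e^(-5t) + C_2e^(-6t)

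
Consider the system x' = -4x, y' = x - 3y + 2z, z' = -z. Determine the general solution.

x(t) = K_1e^(-4t), y(t) = -K_1e^(-4t) + K_2e^(-3t) + K_3e^(-t), z(t) = K_3e^(-t)

Coefficient matrix A = [[-4, 0, 0], [1, -3, 2], [0, 0, -1]].
det(A - λI) = 0 gives eigenvalues λ = -4, -3, -1.
For λ=-4: eigenvector (1,-1,0).
For λ=-3: eigenvector (0,1,0).
For λ=-1: eigenvector (0,1,1).
General solution: K_1e^(-4t)(1,-1,0) + K_2e^(-3t)(0,1,0) + K_3e^(-t)(0,1,1).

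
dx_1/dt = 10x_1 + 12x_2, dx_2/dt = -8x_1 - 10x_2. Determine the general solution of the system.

Coefficient matrix A = [[10, 12], [-8, -10]].
Characteristic polynomial det(A - λI) = λ^2 - 4 = 0.
Eigenvalues λ = -2, 2.
For λ=-2: (A-λI) row 1 is [12, 12], so an eigenvector is (1, -1).
For λ=2: (A-λI) row 1 is [8, 12], so an eigenvector is (3, -2).
General solution: c_1e^(-2t)(1,-1) + c_2e^(2t)(3,-2).

x_1(t) = c_1e^(-2t) + 3c_2e^(2t), x_2(t) = -c_1e^(-2t) - 2c_2e^(2t)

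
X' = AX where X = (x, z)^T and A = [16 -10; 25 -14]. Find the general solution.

Coefficient matrix A = [[16, -10], [25, -14]].
Characteristic polynomial det(A - λI) = λ^2 - 2λ + 26 = 0.
Eigenvalues λ = 1 ± 5i (complex conjugate pair).
For λ=1+5i: an eigenvector is (-1,-1) - i(-1,-2) = (-1 + i, -1 + 2i).
A real fundamental pair from Re and Im of e^((1+5i)t)v: X_1 = e^(t)(cos(5t)·(-1,-1) + sin(5t)·(-1,-2)), X_2 = e^(t)(sin(5t)·(-1,-1) - cos(5t)·(-1,-2)).
General solution: C_1X_1 + C_2X_2.

x(t) = -C_1e^(t)sin(5t) - C_1e^(t)cos(5t) - C_2e^(t)sin(5t) + C_2e^(t)cos(5t), z(t) = -2C_1e^(t)sin(5t) - C_1e^(t)cos(5t) - C_2e^(t)sin(5t) + 2C_2e^(t)cos(5t)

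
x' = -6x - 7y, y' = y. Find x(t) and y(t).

x(t) = -K_1e^(-6t) - K_2e^(t), y(t) = K_2e^(t)

Coefficient matrix A = [[-6, -7], [0, 1]].
Characteristic polynomial det(A - λI) = λ^2 + 5λ - 6 = 0.
Eigenvalues λ = -6, 1.
For λ=-6: (A-λI) row 1 is [0, -7], so an eigenvector is (-1, 0).
For λ=1: (A-λI) row 1 is [-7, -7], so an eigenvector is (-1, 1).
General solution: K_1e^(-6t)(-1,0) + K_2e^(t)(-1,1).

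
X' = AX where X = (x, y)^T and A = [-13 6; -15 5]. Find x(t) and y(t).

x(t) = K_1e^(-4t)sin(3t) + K_1e^(-4t)cos(3t) + K_2e^(-4t)sin(3t) - K_2e^(-4t)cos(3t), y(t) = K_1e^(-4t)sin(3t) + 2K_1e^(-4t)cos(3t) + 2K_2e^(-4t)sin(3t) - K_2e^(-4t)cos(3t)

Coefficient matrix A = [[-13, 6], [-15, 5]].
Characteristic polynomial det(A - λI) = λ^2 + 8λ + 25 = 0.
Eigenvalues λ = -4 ± 3i (complex conjugate pair).
For λ=-4+3i: an eigenvector is (1,2) - i(1,1) = (1 - i, 2 - i).
A real fundamental pair from Re and Im of e^((-4+3i)t)v: X_1 = e^(-4t)(cos(3t)·(1,2) + sin(3t)·(1,1)), X_2 = e^(-4t)(sin(3t)·(1,2) - cos(3t)·(1,1)).
General solution: K_1X_1 + K_2X_2.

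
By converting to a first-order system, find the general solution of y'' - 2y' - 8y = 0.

y(t) = C_1e^(-2t) + C_2e^(4t)

Let x_1 = y, x_2 = y'. Then x_1' = x_2 and x_2' = 8x_1 + 2x_2.
A = [[0,1],[8,2]]; det(A-λI) = λ^2 - 2λ - 8.
Eigenvalues λ = -2, 4 with eigenvectors (1,-2), (1,4).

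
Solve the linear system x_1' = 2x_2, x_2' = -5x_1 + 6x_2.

x_1(t) = C_1e^(3t)sin(t) + C_1e^(3t)cos(t) + C_2e^(3t)sin(t) - C_2e^(3t)cos(t), x_2(t) = C_1e^(3t)sin(t) + 2C_1e^(3t)cos(t) + 2C_2e^(3t)sin(t) - C_2e^(3t)cos(t)

Coefficient matrix A = [[0, 2], [-5, 6]].
Characteristic polynomial det(A - λI) = λ^2 - 6λ + 10 = 0.
Eigenvalues λ = 3 ± i (complex conjugate pair).
For λ=3+i: an eigenvector is (1,2) - i(1,1) = (1 - i, 2 - i).
A real fundamental pair from Re and Im of e^((3+i)t)v: X_1 = e^(3t)(cos(t)·(1,2) + sin(t)·(1,1)), X_2 = e^(3t)(sin(t)·(1,2) - cos(t)·(1,1)).
General solution: C_1X_1 + C_2X_2.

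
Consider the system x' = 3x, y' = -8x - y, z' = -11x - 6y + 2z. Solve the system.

x(t) = C_2e^(3t), y(t) = C_1e^(-t) - 2C_2e^(3t), z(t) = 2C_1e^(-t) + C_2e^(3t) + C_3e^(2t)

Coefficient matrix A = [[3, 0, 0], [-8, -1, 0], [-11, -6, 2]].
det(A - λI) = 0 gives eigenvalues λ = -1, 3, 2.
For λ=-1: eigenvector (0,1,2).
For λ=3: eigenvector (1,-2,1).
For λ=2: eigenvector (0,0,1).
General solution: C_1e^(-t)(0,1,2) + C_2e^(3t)(1,-2,1) + C_3e^(2t)(0,0,1).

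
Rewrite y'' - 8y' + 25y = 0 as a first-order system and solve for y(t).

y(t) = c_1e^(4t)cos(3t) + c_2e^(4t)sin(3t)

Let x_1 = y, x_2 = y'. Then x_1' = x_2 and x_2' = -25x_1 + 8x_2.
A = [[0,1],[-25,8]]; det(A-λI) = λ^2 - 8λ + 25.
Eigenvalues λ = 4 ± 3i.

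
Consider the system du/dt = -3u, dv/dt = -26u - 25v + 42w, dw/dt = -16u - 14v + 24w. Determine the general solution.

Coefficient matrix A = [[-3, 0, 0], [-26, -25, 42], [-16, -14, 24]].
det(A - λI) = 0 gives eigenvalues λ = -3, 3, -4.
For λ=-3: eigenvector (1,-5,-2).
For λ=3: eigenvector (0,-3,-2).
For λ=-4: eigenvector (0,2,1).
General solution: K_1e^(-3t)(1,-5,-2) + K_2e^(3t)(0,-3,-2) + K_3e^(-4t)(0,2,1).

u(t) = K_1e^(-3t), v(t) = -5K_1e^(-3t) - 3K_2e^(3t) + 2K_3e^(-4t), w(t) = -2K_1e^(-3t) - 2K_2e^(3t) + K_3e^(-4t)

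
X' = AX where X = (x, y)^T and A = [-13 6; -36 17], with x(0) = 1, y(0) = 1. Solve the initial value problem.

Coefficient matrix A = [[-13, 6], [-36, 17]].
Characteristic polynomial det(A - λI) = λ^2 - 4λ - 5 = 0.
Eigenvalues λ = 5, -1.
For λ=5: (A-λI) row 1 is [-18, 6], so an eigenvector is (-1, -3).
For λ=-1: (A-λI) row 1 is [-12, 6], so an eigenvector is (-1, -2).
General solution: C_1e^(5t)(-1,-3) + C_2e^(-t)(-1,-2).
Applying x(0)=1, y(0)=1 gives C_1=1, C_2=-2.

x(t) = -e^(5t) + 2e^(-t), y(t) = -3e^(5t) + 4e^(-t)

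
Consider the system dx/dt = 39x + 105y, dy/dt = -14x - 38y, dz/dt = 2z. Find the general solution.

Coefficient matrix A = [[39, 105, 0], [-14, -38, 0], [0, 0, 2]].
det(A - λI) = 0 gives eigenvalues λ = -3, 4, 2.
For λ=-3: eigenvector (5,-2,0).
For λ=4: eigenvector (3,-1,0).
For λ=2: eigenvector (0,0,1).
General solution: C_1e^(-3t)(5,-2,0) + C_2e^(4t)(3,-1,0) + C_3e^(2t)(0,0,1).

x(t) = 5C_1e^(-3t) + 3C_2e^(4t), y(t) = -2C_1e^(-3t) - C_2e^(4t), z(t) = C_3e^(2t)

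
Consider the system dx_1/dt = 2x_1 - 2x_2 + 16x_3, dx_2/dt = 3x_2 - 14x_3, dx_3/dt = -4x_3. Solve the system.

Coefficient matrix A = [[2, -2, 16], [0, 3, -14], [0, 0, -4]].
det(A - λI) = 0 gives eigenvalues λ = 2, -4, 3.
For λ=2: eigenvector (1,0,0).
For λ=-4: eigenvector (-2,2,1).
For λ=3: eigenvector (-2,1,0).
General solution: C_1e^(2t)(1,0,0) + C_2e^(-4t)(-2,2,1) + C_3e^(3t)(-2,1,0).

x_1(t) = C_1e^(2t) - 2C_2e^(-4t) - 2C_3e^(3t), x_2(t) = 2C_2e^(-4t) + C_3e^(3t), x_3(t) = C_2e^(-4t)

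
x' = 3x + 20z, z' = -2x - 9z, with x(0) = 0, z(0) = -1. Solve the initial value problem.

Coefficient matrix A = [[3, 20], [-2, -9]].
Characteristic polynomial det(A - λI) = λ^2 + 6λ + 13 = 0.
Eigenvalues λ = -3 ± 2i (complex conjugate pair).
For λ=-3+2i: an eigenvector is (-3,1) - i(1,0) = (-3 - i, 1).
A real fundamental pair from Re and Im of e^((-3+2i)t)v: X_1 = e^(-3t)(cos(2t)·(-3,1) + sin(2t)·(1,0)), X_2 = e^(-3t)(sin(2t)·(-3,1) - cos(2t)·(1,0)).
General solution: K_1X_1 + K_2X_2.
Applying x(0)=0, z(0)=-1 gives K_1=-1, K_2=3.

x(t) = -10e^(-3t)sin(2t), z(t) = 3e^(-3t)sin(2t) - e^(-3t)cos(2t)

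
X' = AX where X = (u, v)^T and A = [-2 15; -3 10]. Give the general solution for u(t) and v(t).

Coefficient matrix A = [[-2, 15], [-3, 10]].
Characteristic polynomial det(A - λI) = λ^2 - 8λ + 25 = 0.
Eigenvalues λ = 4 ± 3i (complex conjugate pair).
For λ=4+3i: an eigenvector is (2,1) - i(1,0) = (2 - i, 1).
A real fundamental pair from Re and Im of e^((4+3i)t)v: X_1 = e^(4t)(cos(3t)·(2,1) + sin(3t)·(1,0)), X_2 = e^(4t)(sin(3t)·(2,1) - cos(3t)·(1,0)).
General solution: C_1X_1 + C_2X_2.

u(t) = C_1e^(4t)sin(3t) + 2C_1e^(4t)cos(3t) + 2C_2e^(4t)sin(3t) - C_2e^(4t)cos(3t), v(t) = C_1e^(4t)cos(3t) + C_2e^(4t)sin(3t)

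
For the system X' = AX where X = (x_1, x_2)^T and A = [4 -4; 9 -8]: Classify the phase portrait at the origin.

stable improper node

A = [[4,-4],[9,-8]]; det(A-λI) = λ^2 + 4λ + 4.
repeated λ = -2 with a single eigenvector.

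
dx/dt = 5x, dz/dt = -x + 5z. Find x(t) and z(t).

Coefficient matrix A = [[5, 0], [-1, 5]].
Characteristic polynomial det(A - λI) = λ^2 - 10λ + 25 = 0.
Single eigenvalue λ = 5 with algebraic multiplicity 2.
Eigenvector v = (0,-1); generalized eigenvector w with (A-λI)w=v is (1,-3).
General solution: e^(5t)[K_1·v + K_2·(t·v + w)].

x(t) = K_2e^(5t), z(t) = -K_1e^(5t) - K_2te^(5t) - 3K_2e^(5t)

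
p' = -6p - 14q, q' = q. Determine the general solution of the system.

p(t) = c_1e^(-6t) - 2c_2e^(t), q(t) = c_2e^(t)

Coefficient matrix A = [[-6, -14], [0, 1]].
Characteristic polynomial det(A - λI) = λ^2 + 5λ - 6 = 0.
Eigenvalues λ = -6, 1.
For λ=-6: (A-λI) row 1 is [0, -14], so an eigenvector is (1, 0).
For λ=1: (A-λI) row 1 is [-7, -14], so an eigenvector is (-2, 1).
General solution: c_1e^(-6t)(1,0) + c_2e^(t)(-2,1).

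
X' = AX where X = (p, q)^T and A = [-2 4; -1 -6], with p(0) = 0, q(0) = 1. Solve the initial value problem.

p(t) = 4te^(-4t), q(t) = -2te^(-4t) + e^(-4t)

Coefficient matrix A = [[-2, 4], [-1, -6]].
Characteristic polynomial det(A - λI) = λ^2 + 8λ + 16 = 0.
Single eigenvalue λ = -4 with algebraic multiplicity 2.
Eigenvector v = (2,-1); generalized eigenvector w with (A-λI)w=v is (3,-1).
General solution: e^(-4t)[C_1·v + C_2·(t·v + w)].
Applying p(0)=0, q(0)=1 gives C_1=-3, C_2=2.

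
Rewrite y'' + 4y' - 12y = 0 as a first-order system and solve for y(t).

Let x_1 = y, x_2 = y'. Then x_1' = x_2 and x_2' = 12x_1 - 4x_2.
A = [[0,1],[12,-4]]; det(A-λI) = λ^2 + 4λ - 12.
Eigenvalues λ = 2, -6 with eigenvectors (1,2), (1,-6).

y(t) = K_1e^(2t) + K_2e^(-6t)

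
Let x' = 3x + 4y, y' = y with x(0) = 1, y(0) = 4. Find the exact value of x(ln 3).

219

A = [[3,4],[0,1]]; eigenvalues λ = 3, 1.
Eigenvectors: (1,0) for λ=3, (-2,1) for λ=1.
From the initial condition, c_1 = 9, c_2 = 4.
x(ln 3) = (9)(3^3)(1) + (4)(3^1)(-2) = 219.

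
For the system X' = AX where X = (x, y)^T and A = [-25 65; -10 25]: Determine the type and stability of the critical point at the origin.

A = [[-25,65],[-10,25]]; det(A-λI) = λ^2 + 25.
λ = 0 ± 5i: zero real part.

center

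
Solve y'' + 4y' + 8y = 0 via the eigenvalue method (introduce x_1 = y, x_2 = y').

y(t) = K_1e^(-2t)cos(2t) + K_2e^(-2t)sin(2t)

Let x_1 = y, x_2 = y'. Then x_1' = x_2 and x_2' = -8x_1 - 4x_2.
A = [[0,1],[-8,-4]]; det(A-λI) = λ^2 + 4λ + 8.
Eigenvalues λ = -2 ± 2i.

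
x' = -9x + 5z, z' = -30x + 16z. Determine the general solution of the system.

Coefficient matrix A = [[-9, 5], [-30, 16]].
Characteristic polynomial det(A - λI) = λ^2 - 7λ + 6 = 0.
Eigenvalues λ = 1, 6.
For λ=1: (A-λI) row 1 is [-10, 5], so an eigenvector is (1, 2).
For λ=6: (A-λI) row 1 is [-15, 5], so an eigenvector is (1, 3).
General solution: C_1e^(t)(1,2) + C_2e^(6t)(1,3).

x(t) = C_1e^(t) + C_2e^(6t), z(t) = 2C_1e^(t) + 3C_2e^(6t)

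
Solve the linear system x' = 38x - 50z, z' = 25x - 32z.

x(t) = c_1e^(3t)sin(5t) + 3c_1e^(3t)cos(5t) + 3c_2e^(3t)sin(5t) - c_2e^(3t)cos(5t), z(t) = c_1e^(3t)sin(5t) + 2c_1e^(3t)cos(5t) + 2c_2e^(3t)sin(5t) - c_2e^(3t)cos(5t)

Coefficient matrix A = [[38, -50], [25, -32]].
Characteristic polynomial det(A - λI) = λ^2 - 6λ + 34 = 0.
Eigenvalues λ = 3 ± 5i (complex conjugate pair).
For λ=3+5i: an eigenvector is (3,2) - i(1,1) = (3 - i, 2 - i).
A real fundamental pair from Re and Im of e^((3+5i)t)v: X_1 = e^(3t)(cos(5t)·(3,2) + sin(5t)·(1,1)), X_2 = e^(3t)(sin(5t)·(3,2) - cos(5t)·(1,1)).
General solution: c_1X_1 + c_2X_2.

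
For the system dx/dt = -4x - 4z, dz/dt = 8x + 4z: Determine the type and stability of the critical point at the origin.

center

A = [[-4,-4],[8,4]]; det(A-λI) = λ^2 + 16.
λ = 0 ± 4i: zero real part.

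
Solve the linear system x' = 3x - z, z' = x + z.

x(t) = -C_1e^(2t) - C_2te^(2t) + C_2e^(2t), z(t) = -C_1e^(2t) - C_2te^(2t) + 2C_2e^(2t)

Coefficient matrix A = [[3, -1], [1, 1]].
Characteristic polynomial det(A - λI) = λ^2 - 4λ + 4 = 0.
Single eigenvalue λ = 2 with algebraic multiplicity 2.
Eigenvector v = (-1,-1); generalized eigenvector w with (A-λI)w=v is (1,2).
General solution: e^(2t)[C_1·v + C_2·(t·v + w)].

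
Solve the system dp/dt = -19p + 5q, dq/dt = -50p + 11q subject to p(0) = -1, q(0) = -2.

Coefficient matrix A = [[-19, 5], [-50, 11]].
Characteristic polynomial det(A - λI) = λ^2 + 8λ + 41 = 0.
Eigenvalues λ = -4 ± 5i (complex conjugate pair).
For λ=-4+5i: an eigenvector is (0,1) - i(1,3) = (0 - i, 1 - 3i).
A real fundamental pair from Re and Im of e^((-4+5i)t)v: X_1 = e^(-4t)(cos(5t)·(0,1) + sin(5t)·(1,3)), X_2 = e^(-4t)(sin(5t)·(0,1) - cos(5t)·(1,3)).
General solution: C_1X_1 + C_2X_2.
Applying p(0)=-1, q(0)=-2 gives C_1=1, C_2=1.

p(t) = e^(-4t)sin(5t) - e^(-4t)cos(5t), q(t) = 4e^(-4t)sin(5t) - 2e^(-4t)cos(5t)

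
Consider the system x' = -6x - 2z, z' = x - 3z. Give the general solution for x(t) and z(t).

x(t) = c_1e^(-4t) + 2c_2e^(-5t), z(t) = -c_1e^(-4t) - c_2e^(-5t)

Coefficient matrix A = [[-6, -2], [1, -3]].
Characteristic polynomial det(A - λI) = λ^2 + 9λ + 20 = 0.
Eigenvalues λ = -4, -5.
For λ=-4: (A-λI) row 1 is [-2, -2], so an eigenvector is (1, -1).
For λ=-5: (A-λI) row 1 is [-1, -2], so an eigenvector is (2, -1).
General solution: c_1e^(-4t)(1,-1) + c_2e^(-5t)(2,-1).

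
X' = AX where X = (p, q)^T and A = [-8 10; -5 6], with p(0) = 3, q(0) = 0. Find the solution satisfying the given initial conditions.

p(t) = -21e^(-t)sin(t) + 3e^(-t)cos(t), q(t) = -15e^(-t)sin(t)

Coefficient matrix A = [[-8, 10], [-5, 6]].
Characteristic polynomial det(A - λI) = λ^2 + 2λ + 2 = 0.
Eigenvalues λ = -1 ± i (complex conjugate pair).
For λ=-1+i: an eigenvector is (1,1) - i(3,2) = (1 - 3i, 1 - 2i).
A real fundamental pair from Re and Im of e^((-1+i)t)v: X_1 = e^(-t)(cos(t)·(1,1) + sin(t)·(3,2)), X_2 = e^(-t)(sin(t)·(1,1) - cos(t)·(3,2)).
General solution: c_1X_1 + c_2X_2.
Applying p(0)=3, q(0)=0 gives c_1=-6, c_2=-3.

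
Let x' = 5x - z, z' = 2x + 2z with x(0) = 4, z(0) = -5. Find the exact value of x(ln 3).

810

A = [[5,-1],[2,2]]; eigenvalues λ = 3, 4.
Eigenvectors: (-1,-2) for λ=3, (-1,-1) for λ=4.
From the initial condition, c_1 = 9, c_2 = -13.
x(ln 3) = (9)(3^3)(-1) + (-13)(3^4)(-1) = 810.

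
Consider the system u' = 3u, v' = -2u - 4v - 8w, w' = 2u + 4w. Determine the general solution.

u(t) = K_1e^(3t), v(t) = 2K_1e^(3t) + K_2e^(-4t) - K_3e^(4t), w(t) = -2K_1e^(3t) + K_3e^(4t)

Coefficient matrix A = [[3, 0, 0], [-2, -4, -8], [2, 0, 4]].
det(A - λI) = 0 gives eigenvalues λ = 3, -4, 4.
For λ=3: eigenvector (1,2,-2).
For λ=-4: eigenvector (0,1,0).
For λ=4: eigenvector (0,-1,1).
General solution: K_1e^(3t)(1,2,-2) + K_2e^(-4t)(0,1,0) + K_3e^(4t)(0,-1,1).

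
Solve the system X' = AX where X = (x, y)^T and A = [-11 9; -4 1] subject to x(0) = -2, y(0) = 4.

x(t) = 48te^(-5t) - 2e^(-5t), y(t) = 32te^(-5t) + 4e^(-5t)

Coefficient matrix A = [[-11, 9], [-4, 1]].
Characteristic polynomial det(A - λI) = λ^2 + 10λ + 25 = 0.
Single eigenvalue λ = -5 with algebraic multiplicity 2.
Eigenvector v = (3,2); generalized eigenvector w with (A-λI)w=v is (-2,-1).
General solution: e^(-5t)[C_1·v + C_2·(t·v + w)].
Applying x(0)=-2, y(0)=4 gives C_1=10, C_2=16.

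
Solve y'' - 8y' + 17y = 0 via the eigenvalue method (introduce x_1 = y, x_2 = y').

y(t) = c_1e^(4t)cos(t) + c_2e^(4t)sin(t)

Let x_1 = y, x_2 = y'. Then x_1' = x_2 and x_2' = -17x_1 + 8x_2.
A = [[0,1],[-17,8]]; det(A-λI) = λ^2 - 8λ + 17.
Eigenvalues λ = 4 ± i.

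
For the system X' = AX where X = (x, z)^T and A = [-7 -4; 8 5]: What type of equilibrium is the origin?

saddle

A = [[-7,-4],[8,5]]; det(A-λI) = λ^2 + 2λ - 3.
λ = -3, 1: opposite signs.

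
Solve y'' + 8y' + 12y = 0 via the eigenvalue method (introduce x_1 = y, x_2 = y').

y(t) = c_1e^(-2t) + c_2e^(-6t)

Let x_1 = y, x_2 = y'. Then x_1' = x_2 and x_2' = -12x_1 - 8x_2.
A = [[0,1],[-12,-8]]; det(A-λI) = λ^2 + 8λ + 12.
Eigenvalues λ = -2, -6 with eigenvectors (1,-2), (1,-6).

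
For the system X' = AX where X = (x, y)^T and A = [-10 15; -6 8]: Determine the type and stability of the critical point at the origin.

stable spiral

A = [[-10,15],[-6,8]]; det(A-λI) = λ^2 + 2λ + 10.
λ = -1 ± 3i: negative real part.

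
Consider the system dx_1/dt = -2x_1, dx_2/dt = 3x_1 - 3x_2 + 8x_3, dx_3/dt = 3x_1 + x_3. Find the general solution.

Coefficient matrix A = [[-2, 0, 0], [3, -3, 8], [3, 0, 1]].
det(A - λI) = 0 gives eigenvalues λ = -2, -3, 1.
For λ=-2: eigenvector (1,-5,-1).
For λ=-3: eigenvector (0,1,0).
For λ=1: eigenvector (0,2,1).
General solution: C_1e^(-2t)(1,-5,-1) + C_2e^(-3t)(0,1,0) + C_3e^(t)(0,2,1).

x_1(t) = C_1e^(-2t), x_2(t) = -5C_1e^(-2t) + C_2e^(-3t) + 2C_3e^(t), x_3(t) = -C_1e^(-2t) + C_3e^(t)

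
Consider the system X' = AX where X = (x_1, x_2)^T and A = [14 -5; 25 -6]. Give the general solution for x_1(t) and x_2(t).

x_1(t) = K_1e^(4t)cos(5t) + K_2e^(4t)sin(5t), x_2(t) = K_1e^(4t)sin(5t) + 2K_1e^(4t)cos(5t) + 2K_2e^(4t)sin(5t) - K_2e^(4t)cos(5t)

Coefficient matrix A = [[14, -5], [25, -6]].
Characteristic polynomial det(A - λI) = λ^2 - 8λ + 41 = 0.
Eigenvalues λ = 4 ± 5i (complex conjugate pair).
For λ=4+5i: an eigenvector is (1,2) - i(0,1) = (1, 2 - i).
A real fundamental pair from Re and Im of e^((4+5i)t)v: X_1 = e^(4t)(cos(5t)·(1,2) + sin(5t)·(0,1)), X_2 = e^(4t)(sin(5t)·(1,2) - cos(5t)·(0,1)).
General solution: K_1X_1 + K_2X_2.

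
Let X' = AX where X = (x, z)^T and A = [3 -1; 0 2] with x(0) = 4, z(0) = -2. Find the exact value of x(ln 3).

A = [[3,-1],[0,2]]; eigenvalues λ = 3, 2.
Eigenvectors: (-1,0) for λ=3, (1,1) for λ=2.
From the initial condition, c_1 = -6, c_2 = -2.
x(ln 3) = (-6)(3^3)(-1) + (-2)(3^2)(1) = 144.

144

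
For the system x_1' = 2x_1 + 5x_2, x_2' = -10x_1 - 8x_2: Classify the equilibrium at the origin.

stable spiral

A = [[2,5],[-10,-8]]; det(A-λI) = λ^2 + 6λ + 34.
λ = -3 ± 5i: negative real part.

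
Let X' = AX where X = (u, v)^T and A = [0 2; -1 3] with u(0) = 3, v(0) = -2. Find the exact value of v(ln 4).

-92

A = [[0,2],[-1,3]]; eigenvalues λ = 2, 1.
Eigenvectors: (1,1) for λ=2, (2,1) for λ=1.
From the initial condition, c_1 = -7, c_2 = 5.
v(ln 4) = (-7)(4^2)(1) + (5)(4^1)(1) = -92.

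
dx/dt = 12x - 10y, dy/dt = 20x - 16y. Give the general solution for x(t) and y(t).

Coefficient matrix A = [[12, -10], [20, -16]].
Characteristic polynomial det(A - λI) = λ^2 + 4λ + 8 = 0.
Eigenvalues λ = -2 ± 2i (complex conjugate pair).
For λ=-2+2i: an eigenvector is (-1,-1) - i(-2,-3) = (-1 + 2i, -1 + 3i).
A real fundamental pair from Re and Im of e^((-2+2i)t)v: X_1 = e^(-2t)(cos(2t)·(-1,-1) + sin(2t)·(-2,-3)), X_2 = e^(-2t)(sin(2t)·(-1,-1) - cos(2t)·(-2,-3)).
General solution: C_1X_1 + C_2X_2.

x(t) = -2C_1e^(-2t)sin(2t) - C_1e^(-2t)cos(2t) - C_2e^(-2t)sin(2t) + 2C_2e^(-2t)cos(2t), y(t) = -3C_1e^(-2t)sin(2t) - C_1e^(-2t)cos(2t) - C_2e^(-2t)sin(2t) + 3C_2e^(-2t)cos(2t)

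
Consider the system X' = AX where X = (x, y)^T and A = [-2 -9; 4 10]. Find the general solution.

Coefficient matrix A = [[-2, -9], [4, 10]].
Characteristic polynomial det(A - λI) = λ^2 - 8λ + 16 = 0.
Single eigenvalue λ = 4 with algebraic multiplicity 2.
Eigenvector v = (-3,2); generalized eigenvector w with (A-λI)w=v is (-1,1).
General solution: e^(4t)[K_1·v + K_2·(t·v + w)].

x(t) = -3K_1e^(4t) - 3K_2te^(4t) - K_2e^(4t), y(t) = 2K_1e^(4t) + 2K_2te^(4t) + K_2e^(4t)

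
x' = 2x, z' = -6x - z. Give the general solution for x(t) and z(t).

x(t) = c_2e^(2t), z(t) = -c_1e^(-t) - 2c_2e^(2t)

Coefficient matrix A = [[2, 0], [-6, -1]].
Characteristic polynomial det(A - λI) = λ^2 - λ - 2 = 0.
Eigenvalues λ = -1, 2.
For λ=-1: (A-λI) row 1 is [3, 0], so an eigenvector is (0, -1).
For λ=2: (A-λI) row 2 is [-6, -3], so an eigenvector is (1, -2).
General solution: c_1e^(-t)(0,-1) + c_2e^(2t)(1,-2).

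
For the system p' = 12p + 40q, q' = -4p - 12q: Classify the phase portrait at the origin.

A = [[12,40],[-4,-12]]; det(A-λI) = λ^2 + 16.
λ = 0 ± 4i: zero real part.

center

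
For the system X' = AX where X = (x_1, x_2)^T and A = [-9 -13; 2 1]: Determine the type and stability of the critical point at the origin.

A = [[-9,-13],[2,1]]; det(A-λI) = λ^2 + 8λ + 17.
λ = -4 ± i: negative real part.

stable spiral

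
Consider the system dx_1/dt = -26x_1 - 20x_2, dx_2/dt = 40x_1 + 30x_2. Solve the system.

x_1(t) = c_1e^(2t)sin(4t) + 2c_1e^(2t)cos(4t) + 2c_2e^(2t)sin(4t) - c_2e^(2t)cos(4t), x_2(t) = -c_1e^(2t)sin(4t) - 3c_1e^(2t)cos(4t) - 3c_2e^(2t)sin(4t) + c_2e^(2t)cos(4t)

Coefficient matrix A = [[-26, -20], [40, 30]].
Characteristic polynomial det(A - λI) = λ^2 - 4λ + 20 = 0.
Eigenvalues λ = 2 ± 4i (complex conjugate pair).
For λ=2+4i: an eigenvector is (2,-3) - i(1,-1) = (2 - i, -3 + i).
A real fundamental pair from Re and Im of e^((2+4i)t)v: X_1 = e^(2t)(cos(4t)·(2,-3) + sin(4t)·(1,-1)), X_2 = e^(2t)(sin(4t)·(2,-3) - cos(4t)·(1,-1)).
General solution: c_1X_1 + c_2X_2.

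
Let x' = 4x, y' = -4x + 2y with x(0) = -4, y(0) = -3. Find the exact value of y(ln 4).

A = [[4,0],[-4,2]]; eigenvalues λ = 4, 2.
Eigenvectors: (-1,2) for λ=4, (0,1) for λ=2.
From the initial condition, c_1 = 4, c_2 = -11.
y(ln 4) = (4)(4^4)(2) + (-11)(4^2)(1) = 1872.

1872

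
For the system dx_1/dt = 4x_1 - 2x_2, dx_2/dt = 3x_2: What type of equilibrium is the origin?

A = [[4,-2],[0,3]]; det(A-λI) = λ^2 - 7λ + 12.
λ = 4, 3: both positive.

unstable node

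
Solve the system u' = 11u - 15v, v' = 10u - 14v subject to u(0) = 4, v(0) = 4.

u(t) = 4e^(-4t), v(t) = 4e^(-4t)

Coefficient matrix A = [[11, -15], [10, -14]].
Characteristic polynomial det(A - λI) = λ^2 + 3λ - 4 = 0.
Eigenvalues λ = -4, 1.
For λ=-4: (A-λI) row 1 is [15, -15], so an eigenvector is (1, 1).
For λ=1: (A-λI) row 1 is [10, -15], so an eigenvector is (-3, -2).
General solution: K_1e^(-4t)(1,1) + K_2e^(t)(-3,-2).
Applying u(0)=4, v(0)=4 gives K_1=4, K_2=0.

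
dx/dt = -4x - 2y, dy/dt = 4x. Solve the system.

x(t) = -C_1e^(-2t)sin(2t) + C_2e^(-2t)cos(2t), y(t) = C_1e^(-2t)sin(2t) + C_1e^(-2t)cos(2t) + C_2e^(-2t)sin(2t) - C_2e^(-2t)cos(2t)

Coefficient matrix A = [[-4, -2], [4, 0]].
Characteristic polynomial det(A - λI) = λ^2 + 4λ + 8 = 0.
Eigenvalues λ = -2 ± 2i (complex conjugate pair).
For λ=-2+2i: an eigenvector is (0,1) - i(-1,1) = (0 + i, 1 - i).
A real fundamental pair from Re and Im of e^((-2+2i)t)v: X_1 = e^(-2t)(cos(2t)·(0,1) + sin(2t)·(-1,1)), X_2 = e^(-2t)(sin(2t)·(0,1) - cos(2t)·(-1,1)).
General solution: C_1X_1 + C_2X_2.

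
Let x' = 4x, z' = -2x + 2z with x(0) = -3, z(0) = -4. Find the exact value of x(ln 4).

A = [[4,0],[-2,2]]; eigenvalues λ = 4, 2.
Eigenvectors: (1,-1) for λ=4, (0,1) for λ=2.
From the initial condition, c_1 = -3, c_2 = -7.
x(ln 4) = (-3)(4^4)(1) + (-7)(4^2)(0) = -768.

-768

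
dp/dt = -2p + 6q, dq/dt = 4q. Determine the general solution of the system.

Coefficient matrix A = [[-2, 6], [0, 4]].
Characteristic polynomial det(A - λI) = λ^2 - 2λ - 8 = 0.
Eigenvalues λ = 4, -2.
For λ=4: (A-λI) row 1 is [-6, 6], so an eigenvector is (1, 1).
For λ=-2: (A-λI) row 1 is [0, 6], so an eigenvector is (-1, 0).
General solution: K_1e^(4t)(1,1) + K_2e^(-2t)(-1,0).

p(t) = K_1e^(4t) - K_2e^(-2t), q(t) = K_1e^(4t)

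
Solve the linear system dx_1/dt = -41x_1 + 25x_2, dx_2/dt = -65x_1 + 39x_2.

Coefficient matrix A = [[-41, 25], [-65, 39]].
Characteristic polynomial det(A - λI) = λ^2 + 2λ + 26 = 0.
Eigenvalues λ = -1 ± 5i (complex conjugate pair).
For λ=-1+5i: an eigenvector is (-1,-2) - i(-2,-3) = (-1 + 2i, -2 + 3i).
A real fundamental pair from Re and Im of e^((-1+5i)t)v: X_1 = e^(-t)(cos(5t)·(-1,-2) + sin(5t)·(-2,-3)), X_2 = e^(-t)(sin(5t)·(-1,-2) - cos(5t)·(-2,-3)).
General solution: C_1X_1 + C_2X_2.

x_1(t) = -2C_1e^(-t)sin(5t) - C_1e^(-t)cos(5t) - C_2e^(-t)sin(5t) + 2C_2e^(-t)cos(5t), x_2(t) = -3C_1e^(-t)sin(5t) - 2C_1e^(-t)cos(5t) - 2C_2e^(-t)sin(5t) + 3C_2e^(-t)cos(5t)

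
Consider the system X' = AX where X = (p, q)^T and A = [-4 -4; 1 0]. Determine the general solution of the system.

Coefficient matrix A = [[-4, -4], [1, 0]].
Characteristic polynomial det(A - λI) = λ^2 + 4λ + 4 = 0.
Single eigenvalue λ = -2 with algebraic multiplicity 2.
Eigenvector v = (2,-1); generalized eigenvector w with (A-λI)w=v is (-3,1).
General solution: e^(-2t)[c_1·v + c_2·(t·v + w)].

p(t) = 2c_1e^(-2t) + 2c_2te^(-2t) - 3c_2e^(-2t), q(t) = -c_1e^(-2t) - c_2te^(-2t) + c_2e^(-2t)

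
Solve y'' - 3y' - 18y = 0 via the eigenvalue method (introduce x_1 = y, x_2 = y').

Let x_1 = y, x_2 = y'. Then x_1' = x_2 and x_2' = 18x_1 + 3x_2.
A = [[0,1],[18,3]]; det(A-λI) = λ^2 - 3λ - 18.
Eigenvalues λ = -3, 6 with eigenvectors (1,-3), (1,6).

y(t) = c_1e^(-3t) + c_2e^(6t)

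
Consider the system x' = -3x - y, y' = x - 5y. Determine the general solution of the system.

Coefficient matrix A = [[-3, -1], [1, -5]].
Characteristic polynomial det(A - λI) = λ^2 + 8λ + 16 = 0.
Single eigenvalue λ = -4 with algebraic multiplicity 2.
Eigenvector v = (1,1); generalized eigenvector w with (A-λI)w=v is (-2,-3).
General solution: e^(-4t)[K_1·v + K_2·(t·v + w)].

x(t) = K_1e^(-4t) + K_2te^(-4t) - 2K_2e^(-4t), y(t) = K_1e^(-4t) + K_2te^(-4t) - 3K_2e^(-4t)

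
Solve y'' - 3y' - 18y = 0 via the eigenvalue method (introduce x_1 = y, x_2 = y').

Let x_1 = y, x_2 = y'. Then x_1' = x_2 and x_2' = 18x_1 + 3x_2.
A = [[0,1],[18,3]]; det(A-λI) = λ^2 - 3λ - 18.
Eigenvalues λ = -3, 6 with eigenvectors (1,-3), (1,6).

y(t) = K_1e^(-3t) + K_2e^(6t)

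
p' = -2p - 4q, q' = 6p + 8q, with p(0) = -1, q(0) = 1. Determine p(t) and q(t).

Coefficient matrix A = [[-2, -4], [6, 8]].
Characteristic polynomial det(A - λI) = λ^2 - 6λ + 8 = 0.
Eigenvalues λ = 2, 4.
For λ=2: (A-λI) row 1 is [-4, -4], so an eigenvector is (1, -1).
For λ=4: (A-λI) row 1 is [-6, -4], so an eigenvector is (2, -3).
General solution: K_1e^(2t)(1,-1) + K_2e^(4t)(2,-3).
Applying p(0)=-1, q(0)=1 gives K_1=-1, K_2=0.

p(t) = -e^(2t), q(t) = e^(2t)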